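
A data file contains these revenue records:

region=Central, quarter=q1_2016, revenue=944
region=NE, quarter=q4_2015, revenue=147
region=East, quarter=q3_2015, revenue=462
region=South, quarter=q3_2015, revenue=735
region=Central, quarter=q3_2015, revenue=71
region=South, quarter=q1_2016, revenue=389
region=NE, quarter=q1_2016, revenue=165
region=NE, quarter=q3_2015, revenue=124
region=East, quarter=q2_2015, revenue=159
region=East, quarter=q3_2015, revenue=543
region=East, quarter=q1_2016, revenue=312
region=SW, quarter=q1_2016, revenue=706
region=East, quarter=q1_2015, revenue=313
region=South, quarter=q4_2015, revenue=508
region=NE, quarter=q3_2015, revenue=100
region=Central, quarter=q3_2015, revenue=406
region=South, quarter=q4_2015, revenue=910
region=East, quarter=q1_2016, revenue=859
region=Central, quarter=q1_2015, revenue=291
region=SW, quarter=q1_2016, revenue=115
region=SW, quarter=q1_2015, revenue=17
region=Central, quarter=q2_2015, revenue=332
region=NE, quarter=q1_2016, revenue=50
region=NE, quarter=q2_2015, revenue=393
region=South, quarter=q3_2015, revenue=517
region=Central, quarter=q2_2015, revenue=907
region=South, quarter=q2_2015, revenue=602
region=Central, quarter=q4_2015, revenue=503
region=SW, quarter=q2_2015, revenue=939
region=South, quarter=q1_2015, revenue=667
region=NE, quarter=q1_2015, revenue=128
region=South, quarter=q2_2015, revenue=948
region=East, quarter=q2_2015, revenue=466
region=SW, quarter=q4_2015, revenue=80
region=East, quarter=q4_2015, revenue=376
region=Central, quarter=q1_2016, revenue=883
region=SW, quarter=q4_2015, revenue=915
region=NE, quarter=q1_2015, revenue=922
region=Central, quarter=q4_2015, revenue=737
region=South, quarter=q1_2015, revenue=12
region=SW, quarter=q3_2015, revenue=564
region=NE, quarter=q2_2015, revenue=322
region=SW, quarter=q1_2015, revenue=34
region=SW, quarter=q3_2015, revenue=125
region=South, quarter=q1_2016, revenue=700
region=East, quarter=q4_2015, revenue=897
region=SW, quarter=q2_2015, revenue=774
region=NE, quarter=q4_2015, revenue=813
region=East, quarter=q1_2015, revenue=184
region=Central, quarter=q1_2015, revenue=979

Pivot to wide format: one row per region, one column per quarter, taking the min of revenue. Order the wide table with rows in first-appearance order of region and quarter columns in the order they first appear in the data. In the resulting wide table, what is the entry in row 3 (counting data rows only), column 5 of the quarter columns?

184

With rows in first-appearance order of region, row 3 is region=East. quarter columns in first-appearance order: q1_2016, q4_2015, q3_2015, q2_2015, q1_2015; column 5 is q1_2015.
Long rows with region=East, quarter=q1_2015: min(313, 184) = 184.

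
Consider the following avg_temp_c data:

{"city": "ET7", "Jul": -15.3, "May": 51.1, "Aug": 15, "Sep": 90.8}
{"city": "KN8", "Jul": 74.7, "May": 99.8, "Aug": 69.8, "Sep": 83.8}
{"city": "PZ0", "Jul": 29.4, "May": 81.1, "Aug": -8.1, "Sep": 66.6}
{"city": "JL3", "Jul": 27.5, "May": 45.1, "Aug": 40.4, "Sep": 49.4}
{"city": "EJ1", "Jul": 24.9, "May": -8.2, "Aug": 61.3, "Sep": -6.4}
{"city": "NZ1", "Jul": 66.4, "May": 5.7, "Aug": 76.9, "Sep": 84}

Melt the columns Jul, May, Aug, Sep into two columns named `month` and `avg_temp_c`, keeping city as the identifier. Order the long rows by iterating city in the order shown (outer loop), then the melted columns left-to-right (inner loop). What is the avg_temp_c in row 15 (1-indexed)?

40.4

24 rows total (6 × 4). Row 15: index ⌊(15-1)/4⌋ = 3 into city → JL3; (15-1) mod 4 = 2 into the melted columns → Aug.
So row 15 is (JL3, Aug, 40.4); avg_temp_c = 40.4.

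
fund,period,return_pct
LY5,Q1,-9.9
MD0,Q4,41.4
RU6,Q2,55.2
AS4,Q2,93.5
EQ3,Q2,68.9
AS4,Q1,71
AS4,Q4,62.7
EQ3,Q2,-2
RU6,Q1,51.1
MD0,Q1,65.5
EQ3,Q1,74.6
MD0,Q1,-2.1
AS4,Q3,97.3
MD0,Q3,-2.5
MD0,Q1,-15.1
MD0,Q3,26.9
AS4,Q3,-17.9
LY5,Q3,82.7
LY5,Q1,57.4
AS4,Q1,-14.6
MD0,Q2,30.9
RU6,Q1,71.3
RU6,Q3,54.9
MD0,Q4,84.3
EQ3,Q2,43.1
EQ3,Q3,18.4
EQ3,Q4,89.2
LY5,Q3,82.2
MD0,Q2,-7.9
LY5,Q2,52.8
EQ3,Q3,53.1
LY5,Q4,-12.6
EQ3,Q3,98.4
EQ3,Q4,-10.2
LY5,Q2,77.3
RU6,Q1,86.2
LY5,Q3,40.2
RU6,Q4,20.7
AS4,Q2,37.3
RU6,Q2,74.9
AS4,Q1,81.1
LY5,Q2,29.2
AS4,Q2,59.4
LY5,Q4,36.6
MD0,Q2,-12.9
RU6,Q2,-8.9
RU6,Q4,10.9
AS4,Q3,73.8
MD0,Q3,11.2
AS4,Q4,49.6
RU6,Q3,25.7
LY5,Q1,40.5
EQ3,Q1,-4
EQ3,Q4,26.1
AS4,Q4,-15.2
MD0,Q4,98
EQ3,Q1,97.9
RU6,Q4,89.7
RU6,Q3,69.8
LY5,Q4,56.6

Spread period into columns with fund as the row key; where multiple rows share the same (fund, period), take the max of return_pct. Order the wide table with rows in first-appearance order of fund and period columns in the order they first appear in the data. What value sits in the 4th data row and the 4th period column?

97.3

With rows in first-appearance order of fund, row 4 is fund=AS4. period columns in first-appearance order: Q1, Q4, Q2, Q3; column 4 is Q3.
Long rows with fund=AS4, period=Q3: max(97.3, -17.9, 73.8) = 97.3.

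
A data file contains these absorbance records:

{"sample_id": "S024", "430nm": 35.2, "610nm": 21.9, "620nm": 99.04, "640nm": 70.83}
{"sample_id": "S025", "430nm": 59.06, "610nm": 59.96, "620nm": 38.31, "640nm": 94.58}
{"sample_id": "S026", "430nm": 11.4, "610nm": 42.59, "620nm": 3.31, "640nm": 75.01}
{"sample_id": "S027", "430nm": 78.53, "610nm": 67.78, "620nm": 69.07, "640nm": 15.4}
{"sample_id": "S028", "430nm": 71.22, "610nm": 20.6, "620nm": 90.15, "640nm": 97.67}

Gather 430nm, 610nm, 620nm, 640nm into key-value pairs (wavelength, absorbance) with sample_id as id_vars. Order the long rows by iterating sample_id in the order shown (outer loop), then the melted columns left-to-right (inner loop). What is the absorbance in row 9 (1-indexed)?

20 rows total (5 × 4). Row 9: index ⌊(9-1)/4⌋ = 2 into sample_id → S026; (9-1) mod 4 = 0 into the melted columns → 430nm.
So row 9 is (S026, 430nm, 11.4); absorbance = 11.4.

11.4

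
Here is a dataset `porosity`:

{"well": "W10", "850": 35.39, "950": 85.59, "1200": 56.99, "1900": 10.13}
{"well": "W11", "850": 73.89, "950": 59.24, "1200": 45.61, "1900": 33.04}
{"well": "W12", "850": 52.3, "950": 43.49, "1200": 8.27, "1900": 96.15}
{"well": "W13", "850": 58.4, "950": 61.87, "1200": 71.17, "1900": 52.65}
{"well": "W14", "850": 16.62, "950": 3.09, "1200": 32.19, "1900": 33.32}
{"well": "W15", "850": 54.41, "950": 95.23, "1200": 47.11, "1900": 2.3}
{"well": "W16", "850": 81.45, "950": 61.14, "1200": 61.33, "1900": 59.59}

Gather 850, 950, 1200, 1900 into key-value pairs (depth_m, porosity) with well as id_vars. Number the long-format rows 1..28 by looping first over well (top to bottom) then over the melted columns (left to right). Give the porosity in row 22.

28 rows total (7 × 4). Row 22: index ⌊(22-1)/4⌋ = 5 into well → W15; (22-1) mod 4 = 1 into the melted columns → 950.
So row 22 is (W15, 950, 95.23); porosity = 95.23.

95.23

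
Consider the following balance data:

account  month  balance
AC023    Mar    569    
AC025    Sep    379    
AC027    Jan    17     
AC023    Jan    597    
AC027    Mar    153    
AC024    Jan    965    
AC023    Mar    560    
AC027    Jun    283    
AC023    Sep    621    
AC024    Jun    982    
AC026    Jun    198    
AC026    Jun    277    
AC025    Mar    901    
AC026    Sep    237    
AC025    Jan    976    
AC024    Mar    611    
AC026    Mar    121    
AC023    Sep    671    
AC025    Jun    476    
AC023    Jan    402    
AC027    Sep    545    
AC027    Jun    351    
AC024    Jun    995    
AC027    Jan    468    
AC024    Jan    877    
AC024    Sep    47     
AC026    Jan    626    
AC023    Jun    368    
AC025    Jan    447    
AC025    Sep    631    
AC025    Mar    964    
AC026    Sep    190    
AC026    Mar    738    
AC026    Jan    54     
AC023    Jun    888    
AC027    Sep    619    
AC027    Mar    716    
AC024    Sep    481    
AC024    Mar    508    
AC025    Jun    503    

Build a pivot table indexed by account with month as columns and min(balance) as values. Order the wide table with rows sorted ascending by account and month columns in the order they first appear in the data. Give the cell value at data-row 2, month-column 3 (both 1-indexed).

With rows sorted ascending by account, row 2 is account=AC024. month columns in first-appearance order: Mar, Sep, Jan, Jun; column 3 is Jan.
Long rows with account=AC024, month=Jan: min(965, 877) = 877.

877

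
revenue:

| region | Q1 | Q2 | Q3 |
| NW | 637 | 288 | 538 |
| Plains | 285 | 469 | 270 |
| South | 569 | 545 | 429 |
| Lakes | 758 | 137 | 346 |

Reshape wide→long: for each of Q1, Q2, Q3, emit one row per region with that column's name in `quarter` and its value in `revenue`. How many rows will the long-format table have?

4 region values × 3 melted columns = 12 rows.

12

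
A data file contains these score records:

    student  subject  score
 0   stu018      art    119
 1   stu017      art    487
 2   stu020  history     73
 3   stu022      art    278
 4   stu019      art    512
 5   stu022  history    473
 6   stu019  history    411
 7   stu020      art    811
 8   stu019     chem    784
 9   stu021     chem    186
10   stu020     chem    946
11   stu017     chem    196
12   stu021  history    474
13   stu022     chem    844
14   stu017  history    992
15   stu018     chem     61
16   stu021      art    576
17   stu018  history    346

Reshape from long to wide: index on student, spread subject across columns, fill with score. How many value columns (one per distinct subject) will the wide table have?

3

3 distinct subject values: art, history, chem.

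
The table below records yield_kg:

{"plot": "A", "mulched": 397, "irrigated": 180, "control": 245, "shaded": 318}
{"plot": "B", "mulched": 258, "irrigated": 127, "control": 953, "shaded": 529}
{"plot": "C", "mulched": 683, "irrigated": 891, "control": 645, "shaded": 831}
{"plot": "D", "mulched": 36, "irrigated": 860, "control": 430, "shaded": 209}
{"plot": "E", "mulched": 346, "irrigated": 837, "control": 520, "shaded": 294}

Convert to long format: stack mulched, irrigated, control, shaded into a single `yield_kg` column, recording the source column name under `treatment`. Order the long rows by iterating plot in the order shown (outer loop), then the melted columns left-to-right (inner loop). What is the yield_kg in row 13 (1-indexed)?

20 rows total (5 × 4). Row 13: index ⌊(13-1)/4⌋ = 3 into plot → D; (13-1) mod 4 = 0 into the melted columns → mulched.
So row 13 is (D, mulched, 36); yield_kg = 36.

36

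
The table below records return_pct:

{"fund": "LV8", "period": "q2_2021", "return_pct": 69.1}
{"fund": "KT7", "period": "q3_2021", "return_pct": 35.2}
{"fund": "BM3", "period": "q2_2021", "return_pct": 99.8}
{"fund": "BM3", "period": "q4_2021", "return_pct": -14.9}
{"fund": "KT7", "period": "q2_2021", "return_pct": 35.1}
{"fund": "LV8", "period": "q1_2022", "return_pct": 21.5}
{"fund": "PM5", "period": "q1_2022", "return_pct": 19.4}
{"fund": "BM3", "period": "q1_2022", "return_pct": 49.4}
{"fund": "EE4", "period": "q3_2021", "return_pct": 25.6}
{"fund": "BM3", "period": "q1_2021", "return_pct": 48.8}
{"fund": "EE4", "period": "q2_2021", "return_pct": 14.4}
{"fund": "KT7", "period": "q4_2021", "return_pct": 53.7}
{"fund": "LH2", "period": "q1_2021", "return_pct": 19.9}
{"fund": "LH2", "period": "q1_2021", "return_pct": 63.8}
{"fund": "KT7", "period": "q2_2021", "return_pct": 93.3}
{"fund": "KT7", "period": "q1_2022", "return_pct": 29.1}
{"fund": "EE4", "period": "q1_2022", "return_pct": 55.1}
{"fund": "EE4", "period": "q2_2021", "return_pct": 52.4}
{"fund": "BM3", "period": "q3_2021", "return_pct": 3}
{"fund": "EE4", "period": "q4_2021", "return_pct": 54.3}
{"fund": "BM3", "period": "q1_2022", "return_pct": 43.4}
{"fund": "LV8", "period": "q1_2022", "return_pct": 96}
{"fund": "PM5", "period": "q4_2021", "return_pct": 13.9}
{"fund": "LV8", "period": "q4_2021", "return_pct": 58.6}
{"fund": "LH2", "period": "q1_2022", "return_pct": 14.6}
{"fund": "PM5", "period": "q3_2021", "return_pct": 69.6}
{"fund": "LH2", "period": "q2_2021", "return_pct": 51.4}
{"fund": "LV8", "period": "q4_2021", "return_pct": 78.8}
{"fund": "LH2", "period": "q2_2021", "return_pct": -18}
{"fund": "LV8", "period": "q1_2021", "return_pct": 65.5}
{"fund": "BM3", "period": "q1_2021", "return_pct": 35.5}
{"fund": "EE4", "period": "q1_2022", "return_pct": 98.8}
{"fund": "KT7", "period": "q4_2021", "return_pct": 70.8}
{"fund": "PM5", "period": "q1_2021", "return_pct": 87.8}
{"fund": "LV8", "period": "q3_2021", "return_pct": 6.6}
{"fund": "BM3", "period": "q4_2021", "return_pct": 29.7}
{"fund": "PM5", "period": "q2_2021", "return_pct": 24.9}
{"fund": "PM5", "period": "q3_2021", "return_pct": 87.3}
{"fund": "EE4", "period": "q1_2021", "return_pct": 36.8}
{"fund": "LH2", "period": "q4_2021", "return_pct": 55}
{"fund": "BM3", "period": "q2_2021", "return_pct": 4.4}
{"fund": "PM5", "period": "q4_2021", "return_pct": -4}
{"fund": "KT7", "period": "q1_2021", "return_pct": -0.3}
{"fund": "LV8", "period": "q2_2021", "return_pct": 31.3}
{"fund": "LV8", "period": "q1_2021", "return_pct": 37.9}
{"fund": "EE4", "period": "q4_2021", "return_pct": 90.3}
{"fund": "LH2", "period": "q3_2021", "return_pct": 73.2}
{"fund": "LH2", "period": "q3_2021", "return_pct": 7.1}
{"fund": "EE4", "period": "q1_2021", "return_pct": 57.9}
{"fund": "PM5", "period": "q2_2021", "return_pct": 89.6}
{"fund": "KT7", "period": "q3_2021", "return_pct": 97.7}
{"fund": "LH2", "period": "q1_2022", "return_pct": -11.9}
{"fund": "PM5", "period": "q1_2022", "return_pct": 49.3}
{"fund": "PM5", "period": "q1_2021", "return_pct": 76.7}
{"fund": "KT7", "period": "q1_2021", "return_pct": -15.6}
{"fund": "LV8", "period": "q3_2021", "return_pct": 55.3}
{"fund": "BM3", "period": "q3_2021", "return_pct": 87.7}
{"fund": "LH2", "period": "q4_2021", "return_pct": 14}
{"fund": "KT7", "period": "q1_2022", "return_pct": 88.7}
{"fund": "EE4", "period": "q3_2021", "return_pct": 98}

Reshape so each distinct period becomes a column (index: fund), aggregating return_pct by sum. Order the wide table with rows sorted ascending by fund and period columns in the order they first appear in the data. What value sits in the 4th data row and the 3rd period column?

With rows sorted ascending by fund, row 4 is fund=LH2. period columns in first-appearance order: q2_2021, q3_2021, q4_2021, q1_2022, q1_2021; column 3 is q4_2021.
Long rows with fund=LH2, period=q4_2021: 55 + 14 = 69.

69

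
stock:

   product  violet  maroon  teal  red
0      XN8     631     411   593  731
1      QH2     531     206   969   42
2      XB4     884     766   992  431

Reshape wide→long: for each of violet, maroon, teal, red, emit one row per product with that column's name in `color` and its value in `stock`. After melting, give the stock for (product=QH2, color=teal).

Unpivoting turns each (product, wide-column) pair into one long row.
The wide cell at row QH2, column teal holds 969, so the long row (QH2, teal) has stock=969.

969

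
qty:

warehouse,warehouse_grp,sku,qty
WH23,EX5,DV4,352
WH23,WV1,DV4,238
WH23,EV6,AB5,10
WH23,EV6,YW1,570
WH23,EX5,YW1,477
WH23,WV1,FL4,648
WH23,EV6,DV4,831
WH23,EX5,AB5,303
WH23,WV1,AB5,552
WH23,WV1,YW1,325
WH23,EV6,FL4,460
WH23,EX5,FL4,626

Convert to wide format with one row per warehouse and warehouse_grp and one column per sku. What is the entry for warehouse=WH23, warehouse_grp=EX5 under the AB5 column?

303

Wide layout: rows indexed by warehouse and warehouse_grp, columns are the 4 distinct sku values (DV4, AB5, YW1, FL4).
Cell (warehouse=WH23, warehouse_grp=EX5, sku=AB5) draws from the long row where warehouse=WH23, warehouse_grp=EX5 and sku=AB5, which has qty=303.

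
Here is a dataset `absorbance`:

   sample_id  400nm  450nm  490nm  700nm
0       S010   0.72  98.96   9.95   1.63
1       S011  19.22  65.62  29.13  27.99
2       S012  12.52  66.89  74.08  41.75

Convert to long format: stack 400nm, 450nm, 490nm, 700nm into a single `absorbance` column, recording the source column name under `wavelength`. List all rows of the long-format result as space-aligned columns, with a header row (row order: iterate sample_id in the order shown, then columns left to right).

sample_id  wavelength  absorbance
S010       400nm       0.72      
S010       450nm       98.96     
S010       490nm       9.95      
S010       700nm       1.63      
S011       400nm       19.22     
S011       450nm       65.62     
S011       490nm       29.13     
S011       700nm       27.99     
S012       400nm       12.52     
S012       450nm       66.89     
S012       490nm       74.08     
S012       700nm       41.75     

Each (sample_id, column) pair becomes one row: 3 × 4 = 12 rows.
For example, (S010, 400nm) → absorbance=0.72.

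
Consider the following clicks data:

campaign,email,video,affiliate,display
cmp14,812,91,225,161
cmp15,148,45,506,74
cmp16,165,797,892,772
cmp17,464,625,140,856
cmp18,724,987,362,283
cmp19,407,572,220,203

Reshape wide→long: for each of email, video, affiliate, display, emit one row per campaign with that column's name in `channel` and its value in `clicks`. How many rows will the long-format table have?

24

6 campaign values × 4 melted columns = 24 rows.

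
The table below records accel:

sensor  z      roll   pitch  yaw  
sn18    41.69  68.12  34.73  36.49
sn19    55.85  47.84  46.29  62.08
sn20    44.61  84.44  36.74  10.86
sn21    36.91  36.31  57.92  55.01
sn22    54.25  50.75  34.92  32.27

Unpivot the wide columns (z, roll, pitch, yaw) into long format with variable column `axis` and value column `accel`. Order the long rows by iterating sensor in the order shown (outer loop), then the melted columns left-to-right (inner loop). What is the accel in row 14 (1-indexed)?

20 rows total (5 × 4). Row 14: index ⌊(14-1)/4⌋ = 3 into sensor → sn21; (14-1) mod 4 = 1 into the melted columns → roll.
So row 14 is (sn21, roll, 36.31); accel = 36.31.

36.31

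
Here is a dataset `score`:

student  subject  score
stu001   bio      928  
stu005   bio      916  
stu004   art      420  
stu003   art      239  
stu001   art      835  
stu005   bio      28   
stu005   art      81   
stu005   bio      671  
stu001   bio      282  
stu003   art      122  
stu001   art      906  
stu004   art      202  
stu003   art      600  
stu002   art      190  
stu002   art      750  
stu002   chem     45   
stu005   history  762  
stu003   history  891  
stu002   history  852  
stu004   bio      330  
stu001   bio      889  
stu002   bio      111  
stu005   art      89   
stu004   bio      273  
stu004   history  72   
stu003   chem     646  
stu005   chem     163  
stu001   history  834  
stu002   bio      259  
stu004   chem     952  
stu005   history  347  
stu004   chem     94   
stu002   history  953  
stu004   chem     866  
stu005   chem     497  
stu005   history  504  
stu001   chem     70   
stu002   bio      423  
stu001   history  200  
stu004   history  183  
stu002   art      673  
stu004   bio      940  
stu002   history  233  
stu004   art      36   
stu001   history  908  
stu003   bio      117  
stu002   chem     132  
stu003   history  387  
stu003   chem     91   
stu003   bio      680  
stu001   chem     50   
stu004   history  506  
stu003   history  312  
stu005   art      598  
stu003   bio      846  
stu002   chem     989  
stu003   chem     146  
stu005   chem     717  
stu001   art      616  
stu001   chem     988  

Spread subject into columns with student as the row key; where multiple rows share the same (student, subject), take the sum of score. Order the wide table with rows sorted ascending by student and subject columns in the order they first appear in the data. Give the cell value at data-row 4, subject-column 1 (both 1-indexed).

With rows sorted ascending by student, row 4 is student=stu004. subject columns in first-appearance order: bio, art, chem, history; column 1 is bio.
Long rows with student=stu004, subject=bio: 330 + 273 + 940 = 1543.

1543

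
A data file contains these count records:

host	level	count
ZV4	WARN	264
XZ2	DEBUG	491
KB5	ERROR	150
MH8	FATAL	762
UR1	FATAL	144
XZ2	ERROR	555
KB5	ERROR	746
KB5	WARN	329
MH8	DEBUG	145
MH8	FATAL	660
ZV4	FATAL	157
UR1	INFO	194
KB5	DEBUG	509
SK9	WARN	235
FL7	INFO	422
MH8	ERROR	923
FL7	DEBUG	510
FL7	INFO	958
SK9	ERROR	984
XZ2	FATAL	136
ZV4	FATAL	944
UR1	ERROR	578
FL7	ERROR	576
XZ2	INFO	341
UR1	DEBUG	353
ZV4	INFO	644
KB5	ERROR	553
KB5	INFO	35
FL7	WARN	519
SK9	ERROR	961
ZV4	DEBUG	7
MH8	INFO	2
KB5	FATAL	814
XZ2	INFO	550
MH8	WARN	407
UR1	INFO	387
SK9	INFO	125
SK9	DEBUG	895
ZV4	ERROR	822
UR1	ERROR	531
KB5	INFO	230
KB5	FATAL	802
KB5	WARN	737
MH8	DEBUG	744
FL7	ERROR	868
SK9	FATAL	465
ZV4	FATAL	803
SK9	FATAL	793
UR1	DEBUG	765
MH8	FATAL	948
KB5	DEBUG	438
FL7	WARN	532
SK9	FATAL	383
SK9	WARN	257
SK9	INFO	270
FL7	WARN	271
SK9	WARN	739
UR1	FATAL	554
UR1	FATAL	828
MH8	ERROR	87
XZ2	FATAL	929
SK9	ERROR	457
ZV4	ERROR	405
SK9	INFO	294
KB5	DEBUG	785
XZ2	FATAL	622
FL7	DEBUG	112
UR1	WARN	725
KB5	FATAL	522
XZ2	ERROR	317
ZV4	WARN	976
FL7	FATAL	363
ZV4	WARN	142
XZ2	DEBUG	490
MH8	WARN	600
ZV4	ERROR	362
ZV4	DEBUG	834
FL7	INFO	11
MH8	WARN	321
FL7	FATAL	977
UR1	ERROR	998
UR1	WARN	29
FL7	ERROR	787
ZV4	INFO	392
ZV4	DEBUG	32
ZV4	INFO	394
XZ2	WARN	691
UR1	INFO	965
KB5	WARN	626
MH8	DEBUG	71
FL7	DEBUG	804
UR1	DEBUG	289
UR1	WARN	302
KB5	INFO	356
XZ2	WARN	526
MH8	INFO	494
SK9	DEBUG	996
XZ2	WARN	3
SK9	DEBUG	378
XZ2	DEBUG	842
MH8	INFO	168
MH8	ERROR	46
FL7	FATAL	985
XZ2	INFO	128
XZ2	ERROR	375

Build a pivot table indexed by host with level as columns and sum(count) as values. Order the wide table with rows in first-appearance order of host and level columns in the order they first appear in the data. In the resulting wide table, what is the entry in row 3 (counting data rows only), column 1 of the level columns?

1692

With rows in first-appearance order of host, row 3 is host=KB5. level columns in first-appearance order: WARN, DEBUG, ERROR, FATAL, INFO; column 1 is WARN.
Long rows with host=KB5, level=WARN: 329 + 737 + 626 = 1692.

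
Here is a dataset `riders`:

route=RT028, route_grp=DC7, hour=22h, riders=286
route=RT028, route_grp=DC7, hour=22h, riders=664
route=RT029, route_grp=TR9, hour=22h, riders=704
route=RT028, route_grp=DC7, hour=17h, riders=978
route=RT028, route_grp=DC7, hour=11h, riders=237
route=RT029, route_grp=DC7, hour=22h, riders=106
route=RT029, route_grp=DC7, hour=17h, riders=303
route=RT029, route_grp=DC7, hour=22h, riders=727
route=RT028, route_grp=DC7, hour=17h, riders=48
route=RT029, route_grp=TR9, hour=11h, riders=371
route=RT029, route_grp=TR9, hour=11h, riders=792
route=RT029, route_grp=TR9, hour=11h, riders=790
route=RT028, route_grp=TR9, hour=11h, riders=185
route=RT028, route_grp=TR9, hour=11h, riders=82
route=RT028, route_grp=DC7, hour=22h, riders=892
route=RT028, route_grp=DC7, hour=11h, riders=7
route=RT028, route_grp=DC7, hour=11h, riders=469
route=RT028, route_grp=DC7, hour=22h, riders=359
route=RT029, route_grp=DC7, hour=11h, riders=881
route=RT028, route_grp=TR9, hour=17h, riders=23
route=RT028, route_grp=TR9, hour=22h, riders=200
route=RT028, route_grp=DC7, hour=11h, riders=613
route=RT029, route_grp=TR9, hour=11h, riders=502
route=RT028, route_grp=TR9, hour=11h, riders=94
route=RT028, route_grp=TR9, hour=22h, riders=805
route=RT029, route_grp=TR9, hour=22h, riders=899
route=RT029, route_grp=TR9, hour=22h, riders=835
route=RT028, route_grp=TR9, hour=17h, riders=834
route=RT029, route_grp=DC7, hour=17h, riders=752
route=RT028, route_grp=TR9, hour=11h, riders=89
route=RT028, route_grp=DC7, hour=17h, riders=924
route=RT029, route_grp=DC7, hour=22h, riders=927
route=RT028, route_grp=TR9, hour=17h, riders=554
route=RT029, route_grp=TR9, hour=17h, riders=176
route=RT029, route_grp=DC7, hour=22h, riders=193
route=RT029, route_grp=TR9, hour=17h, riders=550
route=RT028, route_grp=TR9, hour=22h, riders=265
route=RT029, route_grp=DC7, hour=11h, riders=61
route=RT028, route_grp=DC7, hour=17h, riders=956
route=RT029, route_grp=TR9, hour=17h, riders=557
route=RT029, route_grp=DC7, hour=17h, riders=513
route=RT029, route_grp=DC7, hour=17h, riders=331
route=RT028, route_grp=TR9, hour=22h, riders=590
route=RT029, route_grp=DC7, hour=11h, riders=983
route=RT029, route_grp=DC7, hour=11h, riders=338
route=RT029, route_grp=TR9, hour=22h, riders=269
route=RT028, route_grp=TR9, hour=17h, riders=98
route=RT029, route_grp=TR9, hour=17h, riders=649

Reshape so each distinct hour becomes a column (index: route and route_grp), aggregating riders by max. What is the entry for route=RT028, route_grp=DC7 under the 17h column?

978

Rows with route=RT028, route_grp=DC7 and hour=17h: riders values are 978, 48, 924, 956.
max(978, 48, 924, 956) = 978.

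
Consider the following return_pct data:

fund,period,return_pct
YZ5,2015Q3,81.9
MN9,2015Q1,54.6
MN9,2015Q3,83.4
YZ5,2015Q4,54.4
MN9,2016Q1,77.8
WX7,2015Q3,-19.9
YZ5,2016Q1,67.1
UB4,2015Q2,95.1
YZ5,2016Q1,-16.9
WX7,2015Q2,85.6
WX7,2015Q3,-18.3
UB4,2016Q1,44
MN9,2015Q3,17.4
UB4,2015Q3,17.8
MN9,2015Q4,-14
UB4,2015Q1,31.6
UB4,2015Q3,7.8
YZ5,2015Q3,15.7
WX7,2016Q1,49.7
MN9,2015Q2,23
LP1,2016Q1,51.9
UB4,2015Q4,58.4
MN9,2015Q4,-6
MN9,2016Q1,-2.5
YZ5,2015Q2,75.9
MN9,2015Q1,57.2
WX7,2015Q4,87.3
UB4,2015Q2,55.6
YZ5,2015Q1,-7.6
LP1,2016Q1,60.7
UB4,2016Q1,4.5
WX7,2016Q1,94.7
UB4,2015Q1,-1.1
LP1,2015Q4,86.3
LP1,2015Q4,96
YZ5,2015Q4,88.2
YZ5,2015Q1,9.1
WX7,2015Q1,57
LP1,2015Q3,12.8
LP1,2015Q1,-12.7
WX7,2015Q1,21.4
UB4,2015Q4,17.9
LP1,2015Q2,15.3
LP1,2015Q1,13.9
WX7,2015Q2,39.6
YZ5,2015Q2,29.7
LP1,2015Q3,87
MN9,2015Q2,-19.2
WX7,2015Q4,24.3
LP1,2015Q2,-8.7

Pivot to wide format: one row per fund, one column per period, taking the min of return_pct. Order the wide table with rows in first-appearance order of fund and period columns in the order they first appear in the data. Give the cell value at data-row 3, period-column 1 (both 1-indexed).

With rows in first-appearance order of fund, row 3 is fund=WX7. period columns in first-appearance order: 2015Q3, 2015Q1, 2015Q4, 2016Q1, 2015Q2; column 1 is 2015Q3.
Long rows with fund=WX7, period=2015Q3: min(-19.9, -18.3) = -19.9.

-19.9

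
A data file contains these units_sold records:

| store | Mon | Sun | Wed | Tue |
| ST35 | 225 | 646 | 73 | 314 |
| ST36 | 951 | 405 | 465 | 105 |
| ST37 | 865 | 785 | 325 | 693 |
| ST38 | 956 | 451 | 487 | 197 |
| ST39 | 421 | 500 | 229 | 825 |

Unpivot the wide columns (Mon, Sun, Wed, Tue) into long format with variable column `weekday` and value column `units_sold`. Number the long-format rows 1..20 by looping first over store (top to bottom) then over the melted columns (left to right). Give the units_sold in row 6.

405

20 rows total (5 × 4). Row 6: index ⌊(6-1)/4⌋ = 1 into store → ST36; (6-1) mod 4 = 1 into the melted columns → Sun.
So row 6 is (ST36, Sun, 405); units_sold = 405.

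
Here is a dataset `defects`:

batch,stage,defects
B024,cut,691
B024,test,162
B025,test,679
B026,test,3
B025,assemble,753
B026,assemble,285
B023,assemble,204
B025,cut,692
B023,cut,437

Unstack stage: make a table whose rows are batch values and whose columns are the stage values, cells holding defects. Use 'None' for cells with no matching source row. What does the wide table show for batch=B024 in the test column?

The long row with batch=B024, stage=test has defects=162.

162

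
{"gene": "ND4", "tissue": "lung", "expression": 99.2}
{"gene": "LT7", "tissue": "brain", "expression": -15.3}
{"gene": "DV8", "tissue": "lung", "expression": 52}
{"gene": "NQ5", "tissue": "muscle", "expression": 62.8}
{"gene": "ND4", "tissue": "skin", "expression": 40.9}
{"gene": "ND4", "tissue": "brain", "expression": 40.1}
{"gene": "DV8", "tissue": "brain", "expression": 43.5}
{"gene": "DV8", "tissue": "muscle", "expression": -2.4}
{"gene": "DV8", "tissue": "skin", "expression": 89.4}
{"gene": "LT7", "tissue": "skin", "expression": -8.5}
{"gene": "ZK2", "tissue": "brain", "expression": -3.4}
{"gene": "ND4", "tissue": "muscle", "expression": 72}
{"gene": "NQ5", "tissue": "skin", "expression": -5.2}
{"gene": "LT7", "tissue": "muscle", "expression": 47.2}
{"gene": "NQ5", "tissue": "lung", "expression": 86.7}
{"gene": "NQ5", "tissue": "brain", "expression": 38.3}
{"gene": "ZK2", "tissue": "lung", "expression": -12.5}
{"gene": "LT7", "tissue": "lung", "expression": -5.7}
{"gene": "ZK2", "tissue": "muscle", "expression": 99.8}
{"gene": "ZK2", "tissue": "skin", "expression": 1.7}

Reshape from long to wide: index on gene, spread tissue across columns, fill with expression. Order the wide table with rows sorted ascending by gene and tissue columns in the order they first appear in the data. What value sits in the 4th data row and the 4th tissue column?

-5.2

With rows sorted ascending by gene, row 4 is gene=NQ5. tissue columns in first-appearance order: lung, brain, muscle, skin; column 4 is skin.
Long rows with gene=NQ5, tissue=skin: expression = -5.2.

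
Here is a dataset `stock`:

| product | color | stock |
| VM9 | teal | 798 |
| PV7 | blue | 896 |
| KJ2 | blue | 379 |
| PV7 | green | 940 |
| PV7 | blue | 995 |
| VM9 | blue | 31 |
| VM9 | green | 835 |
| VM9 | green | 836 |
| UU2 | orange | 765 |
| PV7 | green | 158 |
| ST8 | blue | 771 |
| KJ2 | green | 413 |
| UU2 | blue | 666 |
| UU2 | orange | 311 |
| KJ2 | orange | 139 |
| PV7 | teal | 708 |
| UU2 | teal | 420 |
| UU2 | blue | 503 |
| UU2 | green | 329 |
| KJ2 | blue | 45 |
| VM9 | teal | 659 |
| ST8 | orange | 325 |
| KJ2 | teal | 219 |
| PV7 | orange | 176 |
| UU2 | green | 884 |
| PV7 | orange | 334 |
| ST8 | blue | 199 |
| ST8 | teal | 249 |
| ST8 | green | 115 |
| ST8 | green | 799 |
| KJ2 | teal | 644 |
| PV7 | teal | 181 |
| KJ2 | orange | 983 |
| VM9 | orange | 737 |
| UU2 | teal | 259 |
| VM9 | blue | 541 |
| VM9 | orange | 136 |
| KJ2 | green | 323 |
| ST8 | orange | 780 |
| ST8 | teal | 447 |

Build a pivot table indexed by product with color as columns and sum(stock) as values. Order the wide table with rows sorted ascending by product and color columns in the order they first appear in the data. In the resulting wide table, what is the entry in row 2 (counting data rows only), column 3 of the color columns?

1098

With rows sorted ascending by product, row 2 is product=PV7. color columns in first-appearance order: teal, blue, green, orange; column 3 is green.
Long rows with product=PV7, color=green: 940 + 158 = 1098.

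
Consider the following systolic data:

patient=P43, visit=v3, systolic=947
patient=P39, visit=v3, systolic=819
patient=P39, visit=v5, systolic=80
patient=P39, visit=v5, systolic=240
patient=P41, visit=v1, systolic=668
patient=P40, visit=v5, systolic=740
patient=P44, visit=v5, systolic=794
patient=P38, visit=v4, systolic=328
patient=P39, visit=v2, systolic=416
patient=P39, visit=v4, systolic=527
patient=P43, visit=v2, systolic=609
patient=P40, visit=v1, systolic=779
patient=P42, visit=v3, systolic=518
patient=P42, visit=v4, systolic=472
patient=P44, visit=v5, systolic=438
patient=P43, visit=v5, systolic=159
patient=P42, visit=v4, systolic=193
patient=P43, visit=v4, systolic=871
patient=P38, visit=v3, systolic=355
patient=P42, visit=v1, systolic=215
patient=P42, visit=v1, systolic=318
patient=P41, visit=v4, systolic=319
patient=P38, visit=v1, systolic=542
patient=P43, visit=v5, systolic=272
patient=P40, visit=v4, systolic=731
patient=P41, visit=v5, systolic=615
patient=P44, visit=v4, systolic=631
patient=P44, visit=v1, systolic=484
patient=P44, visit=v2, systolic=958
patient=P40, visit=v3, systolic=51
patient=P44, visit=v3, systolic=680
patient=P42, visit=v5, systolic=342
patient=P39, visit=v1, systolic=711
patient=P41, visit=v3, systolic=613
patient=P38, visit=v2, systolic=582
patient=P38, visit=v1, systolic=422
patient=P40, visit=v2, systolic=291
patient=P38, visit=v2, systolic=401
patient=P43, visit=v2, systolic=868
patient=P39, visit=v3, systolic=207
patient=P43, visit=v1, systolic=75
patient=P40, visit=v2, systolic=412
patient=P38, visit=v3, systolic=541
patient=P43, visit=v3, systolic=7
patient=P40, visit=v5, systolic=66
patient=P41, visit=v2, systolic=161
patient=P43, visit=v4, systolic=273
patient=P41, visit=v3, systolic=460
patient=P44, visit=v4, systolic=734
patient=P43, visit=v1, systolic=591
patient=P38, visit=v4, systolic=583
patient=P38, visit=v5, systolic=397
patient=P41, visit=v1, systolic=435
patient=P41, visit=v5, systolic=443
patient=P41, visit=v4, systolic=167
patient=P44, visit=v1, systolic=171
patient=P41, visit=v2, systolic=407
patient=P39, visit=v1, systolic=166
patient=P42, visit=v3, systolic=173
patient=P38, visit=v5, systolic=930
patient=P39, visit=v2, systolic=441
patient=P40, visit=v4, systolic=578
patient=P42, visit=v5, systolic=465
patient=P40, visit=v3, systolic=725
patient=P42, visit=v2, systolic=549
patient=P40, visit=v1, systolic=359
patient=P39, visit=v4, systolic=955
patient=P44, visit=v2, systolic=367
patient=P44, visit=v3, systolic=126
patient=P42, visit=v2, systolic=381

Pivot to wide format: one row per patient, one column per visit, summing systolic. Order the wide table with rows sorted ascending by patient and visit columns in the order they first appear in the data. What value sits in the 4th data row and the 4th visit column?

With rows sorted ascending by patient, row 4 is patient=P41. visit columns in first-appearance order: v3, v5, v1, v4, v2; column 4 is v4.
Long rows with patient=P41, visit=v4: 319 + 167 = 486.

486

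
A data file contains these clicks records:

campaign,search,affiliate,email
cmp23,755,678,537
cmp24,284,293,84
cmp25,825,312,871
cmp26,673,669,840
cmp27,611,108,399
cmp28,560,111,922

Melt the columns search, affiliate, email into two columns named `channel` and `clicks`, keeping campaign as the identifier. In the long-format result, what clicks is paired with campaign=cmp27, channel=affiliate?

108

Unpivoting turns each (campaign, wide-column) pair into one long row.
The wide cell at row cmp27, column affiliate holds 108, so the long row (cmp27, affiliate) has clicks=108.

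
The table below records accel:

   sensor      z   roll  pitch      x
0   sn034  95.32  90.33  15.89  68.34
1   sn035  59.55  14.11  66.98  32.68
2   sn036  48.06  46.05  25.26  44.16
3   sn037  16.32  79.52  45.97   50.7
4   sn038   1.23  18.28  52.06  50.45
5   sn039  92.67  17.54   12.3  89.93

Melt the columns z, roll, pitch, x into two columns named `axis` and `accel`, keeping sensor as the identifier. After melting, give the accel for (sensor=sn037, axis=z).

Unpivoting turns each (sensor, wide-column) pair into one long row.
The wide cell at row sn037, column z holds 16.32, so the long row (sn037, z) has accel=16.32.

16.32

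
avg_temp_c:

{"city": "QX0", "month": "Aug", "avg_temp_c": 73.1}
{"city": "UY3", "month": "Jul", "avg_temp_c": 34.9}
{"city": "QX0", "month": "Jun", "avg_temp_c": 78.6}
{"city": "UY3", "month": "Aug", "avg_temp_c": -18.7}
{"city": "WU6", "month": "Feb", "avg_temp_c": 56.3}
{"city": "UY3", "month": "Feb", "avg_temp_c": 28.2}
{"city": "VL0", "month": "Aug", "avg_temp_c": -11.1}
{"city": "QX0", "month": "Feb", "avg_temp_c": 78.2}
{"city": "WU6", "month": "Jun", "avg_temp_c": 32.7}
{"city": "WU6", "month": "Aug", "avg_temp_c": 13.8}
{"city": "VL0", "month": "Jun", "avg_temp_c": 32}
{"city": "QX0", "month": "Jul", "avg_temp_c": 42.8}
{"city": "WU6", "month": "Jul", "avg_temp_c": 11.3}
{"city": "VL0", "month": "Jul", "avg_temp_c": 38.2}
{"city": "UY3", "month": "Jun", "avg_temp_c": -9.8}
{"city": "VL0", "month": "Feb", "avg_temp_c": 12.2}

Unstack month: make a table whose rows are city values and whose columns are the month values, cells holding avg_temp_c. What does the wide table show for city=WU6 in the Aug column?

Wide layout: rows indexed by city, columns are the 4 distinct month values (Aug, Jul, Jun, Feb).
Cell (city=WU6, month=Aug) draws from the long row where city=WU6 and month=Aug, which has avg_temp_c=13.8.

13.8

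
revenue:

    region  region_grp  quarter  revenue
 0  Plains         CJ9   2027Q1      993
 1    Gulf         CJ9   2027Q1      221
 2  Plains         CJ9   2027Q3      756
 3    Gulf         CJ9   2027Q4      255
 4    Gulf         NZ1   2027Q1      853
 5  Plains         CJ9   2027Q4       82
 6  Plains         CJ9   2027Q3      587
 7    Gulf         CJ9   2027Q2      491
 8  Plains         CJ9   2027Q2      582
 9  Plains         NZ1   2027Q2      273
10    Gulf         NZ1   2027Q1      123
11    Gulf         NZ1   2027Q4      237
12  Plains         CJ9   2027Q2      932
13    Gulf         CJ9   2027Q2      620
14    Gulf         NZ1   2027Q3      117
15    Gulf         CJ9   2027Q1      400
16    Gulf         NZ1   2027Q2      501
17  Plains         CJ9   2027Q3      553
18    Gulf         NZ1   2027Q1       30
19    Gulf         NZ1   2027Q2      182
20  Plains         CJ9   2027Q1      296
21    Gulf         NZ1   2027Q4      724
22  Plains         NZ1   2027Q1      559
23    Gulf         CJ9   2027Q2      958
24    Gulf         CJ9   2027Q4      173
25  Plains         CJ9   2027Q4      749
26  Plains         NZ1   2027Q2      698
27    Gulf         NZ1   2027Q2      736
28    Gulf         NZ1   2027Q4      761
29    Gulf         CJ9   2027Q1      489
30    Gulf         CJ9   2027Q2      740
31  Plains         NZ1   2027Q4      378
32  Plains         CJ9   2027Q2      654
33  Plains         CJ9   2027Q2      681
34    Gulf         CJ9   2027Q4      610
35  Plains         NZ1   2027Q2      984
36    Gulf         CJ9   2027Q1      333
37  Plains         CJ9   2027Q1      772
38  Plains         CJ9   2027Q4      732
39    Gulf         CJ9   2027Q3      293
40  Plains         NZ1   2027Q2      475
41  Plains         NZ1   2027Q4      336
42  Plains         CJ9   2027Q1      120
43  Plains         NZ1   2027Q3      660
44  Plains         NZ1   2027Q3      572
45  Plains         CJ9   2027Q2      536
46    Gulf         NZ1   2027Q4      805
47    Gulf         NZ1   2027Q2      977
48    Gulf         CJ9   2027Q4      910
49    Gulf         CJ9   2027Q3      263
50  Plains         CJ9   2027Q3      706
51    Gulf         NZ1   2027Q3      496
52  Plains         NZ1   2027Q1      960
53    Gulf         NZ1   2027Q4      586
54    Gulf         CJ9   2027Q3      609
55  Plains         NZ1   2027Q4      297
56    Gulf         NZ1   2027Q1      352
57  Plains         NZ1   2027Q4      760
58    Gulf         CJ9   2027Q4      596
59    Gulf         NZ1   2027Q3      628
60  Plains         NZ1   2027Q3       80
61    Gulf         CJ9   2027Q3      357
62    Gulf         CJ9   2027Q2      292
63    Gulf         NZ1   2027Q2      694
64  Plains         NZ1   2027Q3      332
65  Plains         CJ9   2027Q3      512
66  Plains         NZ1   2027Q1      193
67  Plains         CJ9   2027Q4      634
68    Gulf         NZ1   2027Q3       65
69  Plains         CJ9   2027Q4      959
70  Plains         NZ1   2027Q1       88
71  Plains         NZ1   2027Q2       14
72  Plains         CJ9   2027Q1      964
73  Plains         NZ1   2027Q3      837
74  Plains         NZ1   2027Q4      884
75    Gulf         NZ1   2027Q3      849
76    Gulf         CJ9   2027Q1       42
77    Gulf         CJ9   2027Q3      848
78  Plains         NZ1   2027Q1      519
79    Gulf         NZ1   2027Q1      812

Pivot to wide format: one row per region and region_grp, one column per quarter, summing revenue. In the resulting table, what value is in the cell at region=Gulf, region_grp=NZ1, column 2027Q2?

3090

Rows with region=Gulf, region_grp=NZ1 and quarter=2027Q2: revenue values are 501, 182, 736, 977, 694.
501 + 182 + 736 + 977 + 694 = 3090.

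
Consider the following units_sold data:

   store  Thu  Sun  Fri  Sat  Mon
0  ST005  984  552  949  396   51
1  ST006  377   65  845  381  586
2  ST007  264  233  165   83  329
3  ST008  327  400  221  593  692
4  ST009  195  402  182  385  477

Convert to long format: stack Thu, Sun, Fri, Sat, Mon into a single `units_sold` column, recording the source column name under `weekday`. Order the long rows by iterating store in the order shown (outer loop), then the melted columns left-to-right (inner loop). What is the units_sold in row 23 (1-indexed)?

25 rows total (5 × 5). Row 23: index ⌊(23-1)/5⌋ = 4 into store → ST009; (23-1) mod 5 = 2 into the melted columns → Fri.
So row 23 is (ST009, Fri, 182); units_sold = 182.

182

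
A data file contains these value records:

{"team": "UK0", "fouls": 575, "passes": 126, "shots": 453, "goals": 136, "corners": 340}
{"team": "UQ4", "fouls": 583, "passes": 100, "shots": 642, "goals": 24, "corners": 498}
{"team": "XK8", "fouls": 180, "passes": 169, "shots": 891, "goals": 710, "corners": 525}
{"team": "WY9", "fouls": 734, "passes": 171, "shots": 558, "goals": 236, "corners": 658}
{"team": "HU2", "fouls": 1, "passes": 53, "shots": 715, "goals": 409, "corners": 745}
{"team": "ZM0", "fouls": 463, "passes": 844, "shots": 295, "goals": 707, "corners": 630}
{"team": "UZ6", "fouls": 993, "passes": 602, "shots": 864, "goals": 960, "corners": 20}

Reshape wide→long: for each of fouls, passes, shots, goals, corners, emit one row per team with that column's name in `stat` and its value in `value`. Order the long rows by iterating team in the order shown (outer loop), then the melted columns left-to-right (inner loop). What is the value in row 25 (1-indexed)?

745

35 rows total (7 × 5). Row 25: index ⌊(25-1)/5⌋ = 4 into team → HU2; (25-1) mod 5 = 4 into the melted columns → corners.
So row 25 is (HU2, corners, 745); value = 745.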